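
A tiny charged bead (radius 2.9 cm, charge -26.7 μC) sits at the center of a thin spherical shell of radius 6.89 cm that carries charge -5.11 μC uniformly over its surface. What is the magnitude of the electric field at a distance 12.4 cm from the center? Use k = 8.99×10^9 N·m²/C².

E = 1.86×10^7 N/C

Symmetry ⇒ E = E(r) r̂. Gaussian sphere of radius r = 12.4 cm (r > 6.89 cm, enclosing both).
Q_enc = (-26.7 μC) + (-5.11 μC) = -3.181×10^-5 C.
Since E is radial and uniform over the Gaussian sphere, Φ = E·4πr² = Q_enc/ε₀.
E = k|Q_enc|/r² = (8.99×10^9)(3.181e-5)/(0.124)² = 1.86e7 N/C.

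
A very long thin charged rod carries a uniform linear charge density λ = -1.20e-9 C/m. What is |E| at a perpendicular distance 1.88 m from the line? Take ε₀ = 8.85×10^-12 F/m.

Coaxial Gaussian cylinder, radius r = 1.88 m, length L.
Q_enc = λL, so λ_enc = -1.20e-9 C/m.
Since E is radial and uniform over the curved surface, Φ = E·2πrL = Q_enc/ε₀ = λ_enc L/ε₀.
E = |λ_enc|/(2πε₀r) = (1.20e-9)/(2π·8.85×10^-12·1.88) = 11.5 N/C.

|E| ≈ 11.5 N/C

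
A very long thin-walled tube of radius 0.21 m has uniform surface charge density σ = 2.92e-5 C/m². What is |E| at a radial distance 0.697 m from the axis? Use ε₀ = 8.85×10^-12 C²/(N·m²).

E = 9.94×10^5 V/m

Take a coaxial cylindrical Gaussian surface of radius r = 0.697 m and length L (r > 0.21 m).
The whole shell is enclosed: λ_enc = σ·2πR = (2.92×10^-5)·2π·(0.21) = 3.853e-5 C/m.
Gauss's law: E·2πrL = λ_enc L/ε₀.
E = |λ_enc|/(2πε₀r) = (3.853×10^-5)/(2π·8.85×10^-12·0.697) = 9.94e5 N/C.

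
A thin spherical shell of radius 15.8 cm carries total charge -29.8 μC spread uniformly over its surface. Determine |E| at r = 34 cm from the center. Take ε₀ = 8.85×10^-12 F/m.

|E| ≈ 2.32e6 N/C

Symmetry ⇒ E = E(r) r̂. Gaussian sphere of radius r = 34 cm (r > 15.8 cm).
The entire shell is enclosed: Q_enc = -2.98×10^-5 C.
By Gauss's law, ∮E·dA = E·4πr² = Q_enc/ε₀.
E = |Q_enc|/(4πε₀r²) = (2.98×10^-5)/(4π·8.85×10^-12·(0.34)²) = 2.32e6 N/C.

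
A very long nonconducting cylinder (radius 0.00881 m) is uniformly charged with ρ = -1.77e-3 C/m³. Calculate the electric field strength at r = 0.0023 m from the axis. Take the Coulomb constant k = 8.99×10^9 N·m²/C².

|E| = 2.30×10^5 V/m

By cylindrical symmetry E is radial; use a coaxial Gaussian cylinder of radius 0.0023 m and length L (r < R).
Charge inside radius r per length L is ρ·πr²·L, so λ_enc = ρπr² = -2.942×10^-8 C/m.
By Gauss's law (flux through the curved wall only), E·2πrL = λ_enc L/ε₀.
E = 2k|λ_enc|/r = 2(8.99×10^9)(2.942×10^-8)/(0.0023) = 2.30×10^5 N/C.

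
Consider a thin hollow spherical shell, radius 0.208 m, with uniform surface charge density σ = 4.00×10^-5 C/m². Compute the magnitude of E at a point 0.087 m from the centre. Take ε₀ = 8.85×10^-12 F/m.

E = 0

Take a concentric spherical Gaussian surface of radius r = 0.087 m (inside the shell, r < 0.208 m).
No charge lies within this surface, so Q_enc = 0 and Gauss's law gives E·4πr² = 0 ⇒ E = 0.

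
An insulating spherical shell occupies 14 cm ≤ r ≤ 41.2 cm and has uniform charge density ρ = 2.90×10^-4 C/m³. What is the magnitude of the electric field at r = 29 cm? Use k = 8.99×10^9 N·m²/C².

|E| ≈ 2.81×10^6 N/C

Use a concentric Gaussian sphere at r = 29 cm (within the shell material, 14 cm < r < 41.2 cm).
Enclosed charge is the volume from a to r: Q_enc = (4π/3)ρ(r³ − a³) = 2.629e-5 C.
Since E is radial and uniform over the Gaussian sphere, Φ = E·4πr² = Q_enc/ε₀.
E = k|Q_enc|/r² = (8.99×10^9)(2.629e-5)/(0.29)² = 2.81e6 N/C.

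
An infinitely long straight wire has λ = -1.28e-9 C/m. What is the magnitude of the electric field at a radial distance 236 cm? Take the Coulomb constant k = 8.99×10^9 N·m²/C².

9.75 V/m

Take a coaxial cylindrical Gaussian surface of radius r = 236 cm and length L.
Q_enc = λL, so λ_enc = -1.28×10^-9 C/m.
Gauss's law: E·2πrL = λ_enc L/ε₀.
E = 2k|λ_enc|/r = 2(8.99×10^9)(1.28×10^-9)/(2.36) = 9.75 N/C.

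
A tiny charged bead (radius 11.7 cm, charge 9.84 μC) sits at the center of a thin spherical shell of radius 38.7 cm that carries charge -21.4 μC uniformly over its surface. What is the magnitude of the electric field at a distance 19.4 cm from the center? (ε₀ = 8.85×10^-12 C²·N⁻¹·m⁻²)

E ≈ 2.35×10^6 N/C

Use a concentric Gaussian sphere at r = 19.4 cm (between the bodies, 11.7 cm < r < 38.7 cm).
The shell at 38.7 cm lies outside the Gaussian surface, so Q_enc = 9.84 μC = 9.84×10^-6 C.
Applying ∮E·dA = Q_enc/ε₀ with Φ = E(4πr²):
E = |Q_enc|/(4πε₀r²) = (9.84×10^-6)/(4π·8.85×10^-12·(0.194)²) = 2.35e6 N/C.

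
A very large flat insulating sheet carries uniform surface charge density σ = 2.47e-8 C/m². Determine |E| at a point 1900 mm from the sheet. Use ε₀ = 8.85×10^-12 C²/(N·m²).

E ≈ 1.40e3 N/C

By planar symmetry E is perpendicular to the sheet and uniform; use a Gaussian pillbox with flat faces of area A on each side of the sheet.
Only the two end caps contribute flux: Φ = 2EA. With Q_enc = σA, Gauss's law gives E = |σ|/(2ε₀).
E = |σ|/(2ε₀) = (2.47×10^-8)/(2·8.85×10^-12) = 1.40e3 N/C.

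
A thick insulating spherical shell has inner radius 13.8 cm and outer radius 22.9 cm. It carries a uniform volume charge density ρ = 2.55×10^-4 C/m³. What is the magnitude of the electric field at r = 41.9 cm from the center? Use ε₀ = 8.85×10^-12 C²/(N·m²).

E ≈ 5.13×10^5 N/C

Take a concentric spherical Gaussian surface of radius r = 41.9 cm (r > 22.9 cm, enclosing the whole shell).
Q_enc = ρ·(4π/3)(b³ − a³) = (2.55e-4)·(4π/3)·((0.229)³ − (0.138)³) = 1.002e-5 C.
By Gauss's law, ∮E·dA = E·4πr² = Q_enc/ε₀.
E = |Q_enc|/(4πε₀r²) = (1.002e-5)/(4π·8.85×10^-12·(0.419)²) = 5.13×10^5 N/C.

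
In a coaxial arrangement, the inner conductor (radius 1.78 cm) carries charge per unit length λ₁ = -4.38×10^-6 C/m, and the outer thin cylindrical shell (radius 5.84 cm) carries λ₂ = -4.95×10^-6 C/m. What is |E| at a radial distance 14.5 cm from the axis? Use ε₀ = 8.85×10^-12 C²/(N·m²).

Coaxial Gaussian cylinder, radius r = 14.5 cm, length L (r > 5.84 cm, enclosing both).
λ_enc = λ₁ + λ₂ = (-4.38×10^-6) + (-4.95×10^-6) = -9.33×10^-6 C/m.
Applying ∮E·dA = Q_enc/ε₀ with the end caps contributing no flux:
E = |λ_enc|/(2πε₀r) = (9.33×10^-6)/(2π·8.85×10^-12·0.145) = 1.16e6 N/C.

|E| = 1.16e6 V/m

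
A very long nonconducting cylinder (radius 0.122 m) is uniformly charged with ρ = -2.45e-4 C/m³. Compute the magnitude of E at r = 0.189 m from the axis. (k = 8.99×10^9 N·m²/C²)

By cylindrical symmetry E is radial; use a coaxial Gaussian cylinder of radius 0.189 m and length L (r > 0.122 m, full cross-section enclosed).
λ_enc = ρ·πR² = (-2.45e-4)π(0.122)² = -1.146e-5 C/m.
Since E is radial and uniform over the curved surface, Φ = E·2πrL = Q_enc/ε₀ = λ_enc L/ε₀.
E = 2k|λ_enc|/r = 2(8.99×10^9)(1.146×10^-5)/(0.189) = 1.09e6 N/C.

|E| = 1.09×10^6 N/C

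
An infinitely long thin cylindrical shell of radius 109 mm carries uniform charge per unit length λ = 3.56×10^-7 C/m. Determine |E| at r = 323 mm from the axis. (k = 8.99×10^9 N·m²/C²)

E ≈ 1.98e4 N/C

Take a coaxial cylindrical Gaussian surface of radius r = 323 mm and length L (r > 109 mm).
The full line charge is enclosed: λ_enc = 3.56e-7 C/m.
By Gauss's law (flux through the curved wall only), E·2πrL = λ_enc L/ε₀.
E = 2k|λ_enc|/r = 2(8.99×10^9)(3.56×10^-7)/(0.323) = 1.98e4 N/C.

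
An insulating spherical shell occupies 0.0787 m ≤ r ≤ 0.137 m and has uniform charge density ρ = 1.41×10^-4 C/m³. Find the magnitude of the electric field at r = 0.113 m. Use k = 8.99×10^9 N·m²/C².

3.97e5 V/m

Use a concentric Gaussian sphere at r = 0.113 m (within the shell material, 0.0787 m < r < 0.137 m).
Only the shell between 0.0787 m and r is enclosed: Q_enc = ρ·(4π/3)(r³ − a³) = (1.41×10^-4)·(4π/3)·((0.113)³ − (0.0787)³) = 5.643e-7 C.
Gauss's law: E·4πr² = Q_enc/ε₀.
E = k|Q_enc|/r² = (8.99×10^9)(5.643×10^-7)/(0.113)² = 3.97×10^5 N/C.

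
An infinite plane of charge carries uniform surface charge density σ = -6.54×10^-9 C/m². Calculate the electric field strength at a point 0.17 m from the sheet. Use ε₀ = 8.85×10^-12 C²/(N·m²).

|E| = 369 N/C

Choose a cylindrical pillbox piercing the sheet, end faces (area A) parallel to it.
Only the two end caps contribute flux: Φ = 2EA. With Q_enc = σA, Gauss's law gives E = |σ|/(2ε₀).
E = |σ|/(2ε₀) = (6.54×10^-9)/(2·8.85×10^-12) = 369 N/C.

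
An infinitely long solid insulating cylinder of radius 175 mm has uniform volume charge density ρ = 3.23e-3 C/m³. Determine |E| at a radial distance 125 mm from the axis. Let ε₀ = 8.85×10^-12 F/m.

|E| ≈ 2.28×10^7 V/m

Choose a coaxial cylinder of radius r = 125 mm (arbitrary length L) as the Gaussian surface (r < R).
Charge inside radius r per length L is ρ·πr²·L, so λ_enc = ρπr² = 1.586e-4 C/m.
Since E is radial and uniform over the curved surface, Φ = E·2πrL = Q_enc/ε₀ = λ_enc L/ε₀.
E = |λ_enc|/(2πε₀r) = (1.586×10^-4)/(2π·8.85×10^-12·0.125) = 2.28e7 N/C.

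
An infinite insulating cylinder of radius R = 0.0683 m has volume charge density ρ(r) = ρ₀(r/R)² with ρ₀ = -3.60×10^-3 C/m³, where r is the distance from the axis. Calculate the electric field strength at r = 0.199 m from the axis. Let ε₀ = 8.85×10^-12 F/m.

E ≈ 2.38e6 N/C

By cylindrical symmetry E is radial; use a coaxial Gaussian cylinder of radius 0.199 m and length L (r > R, full charge per length enclosed).
λ_enc = 2π ∫₀^R ρ₀(r'/R)^2 r' dr' = 2πρ₀R²/4 = -2.638×10^-5 C/m.
Applying ∮E·dA = Q_enc/ε₀ with the end caps contributing no flux:
E = |λ_enc|/(2πε₀r) = (2.638e-5)/(2π·8.85×10^-12·0.199) = 2.38×10^6 N/C.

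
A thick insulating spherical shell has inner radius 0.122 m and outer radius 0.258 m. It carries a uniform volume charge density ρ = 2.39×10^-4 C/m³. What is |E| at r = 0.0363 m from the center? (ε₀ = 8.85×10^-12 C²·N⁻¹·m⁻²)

By spherical symmetry E is radial; choose a Gaussian sphere of radius r = 0.0363 m (r < 0.122 m, inside the empty cavity).
Q_enc = 0 (all charge lies at larger r); Gauss's law gives E = 0.

E = 0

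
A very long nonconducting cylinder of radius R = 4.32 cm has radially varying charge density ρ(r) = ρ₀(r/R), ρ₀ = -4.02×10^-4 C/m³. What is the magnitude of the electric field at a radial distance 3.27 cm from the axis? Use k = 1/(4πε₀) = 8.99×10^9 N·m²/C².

|E| ≈ 3.75e5 N/C

By cylindrical symmetry E is radial; use a coaxial Gaussian cylinder of radius 3.27 cm and length L (r < R).
Integrating ρ over the cross-section to radius r: λ_enc = (2πρ₀/R) ∫₀^r r'^2 dr' = 2πρ₀ r^3/(3·R) = -6.815e-7 C/m.
Applying ∮E·dA = Q_enc/ε₀ with the end caps contributing no flux:
E = 2k|λ_enc|/r = 2(8.99×10^9)(6.815×10^-7)/(0.0327) = 3.75×10^5 N/C.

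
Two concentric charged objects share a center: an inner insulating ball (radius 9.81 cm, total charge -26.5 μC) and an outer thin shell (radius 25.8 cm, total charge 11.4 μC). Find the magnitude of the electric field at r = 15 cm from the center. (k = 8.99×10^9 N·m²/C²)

Symmetry ⇒ E = E(r) r̂. Gaussian sphere of radius r = 15 cm (between the bodies, 9.81 cm < r < 25.8 cm).
The shell at 25.8 cm lies outside the Gaussian surface, so Q_enc = -26.5 μC = -2.65e-5 C.
Since E is radial and uniform over the Gaussian sphere, Φ = E·4πr² = Q_enc/ε₀.
E = k|Q_enc|/r² = (8.99×10^9)(2.65×10^-5)/(0.15)² = 1.06e7 N/C.

1.06e7 N/C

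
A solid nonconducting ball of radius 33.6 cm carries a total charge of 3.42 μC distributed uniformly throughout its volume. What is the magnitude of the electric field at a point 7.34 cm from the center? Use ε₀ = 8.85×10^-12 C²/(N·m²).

E = 5.95×10^4 V/m

Symmetry ⇒ E = E(r) r̂. Gaussian sphere of radius r = 7.34 cm (r < R).
For a uniform sphere the enclosed fraction is (r/R)³, so Q_enc = (3.42 μC)(0.0734/0.336)³ = 3.565×10^-8 C.
Since E is radial and uniform over the Gaussian sphere, Φ = E·4πr² = Q_enc/ε₀.
E = |Q_enc|/(4πε₀r²) = (3.565×10^-8)/(4π·8.85×10^-12·(0.0734)²) = 5.95×10^4 N/C.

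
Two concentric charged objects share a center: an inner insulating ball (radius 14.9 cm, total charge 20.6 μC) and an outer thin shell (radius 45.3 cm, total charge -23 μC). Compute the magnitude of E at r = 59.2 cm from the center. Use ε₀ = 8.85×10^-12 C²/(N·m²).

By spherical symmetry E is radial; choose a Gaussian sphere of radius r = 59.2 cm (r > 45.3 cm, enclosing both).
Q_enc = (20.6 μC) + (-23 μC) = -2.40×10^-6 C.
Gauss's law: E·4πr² = Q_enc/ε₀.
E = |Q_enc|/(4πε₀r²) = (2.40×10^-6)/(4π·8.85×10^-12·(0.592)²) = 6.16×10^4 N/C.

6.16×10^4 N/C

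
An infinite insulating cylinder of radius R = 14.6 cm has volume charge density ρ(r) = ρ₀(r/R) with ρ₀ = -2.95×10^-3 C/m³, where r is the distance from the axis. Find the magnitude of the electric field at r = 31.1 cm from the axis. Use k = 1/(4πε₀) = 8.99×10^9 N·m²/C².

By cylindrical symmetry E is radial; use a coaxial Gaussian cylinder of radius 31.1 cm and length L (r > R, full charge per length enclosed).
λ_enc = 2π ∫₀^R ρ₀(r'/R)^1 r' dr' = 2πρ₀R²/3 = -1.317×10^-4 C/m.
Applying ∮E·dA = Q_enc/ε₀ with the end caps contributing no flux:
E = 2k|λ_enc|/r = 2(8.99×10^9)(1.317e-4)/(0.311) = 7.61×10^6 N/C.

E = 7.61×10^6 N/C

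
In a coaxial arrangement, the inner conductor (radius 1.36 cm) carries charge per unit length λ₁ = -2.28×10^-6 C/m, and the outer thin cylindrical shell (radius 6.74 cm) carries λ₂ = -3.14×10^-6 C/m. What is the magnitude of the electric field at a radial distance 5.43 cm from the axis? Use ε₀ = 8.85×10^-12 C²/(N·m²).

Coaxial Gaussian cylinder, radius r = 5.43 cm, length L (between the conductors, 1.36 cm < r < 6.74 cm).
The shell at 6.74 cm lies outside the Gaussian surface, so λ_enc = λ₁ = -2.28×10^-6 C/m.
Applying ∮E·dA = Q_enc/ε₀ with the end caps contributing no flux:
E = |λ_enc|/(2πε₀r) = (2.28e-6)/(2π·8.85×10^-12·0.0543) = 7.55×10^5 N/C.

7.55×10^5 V/m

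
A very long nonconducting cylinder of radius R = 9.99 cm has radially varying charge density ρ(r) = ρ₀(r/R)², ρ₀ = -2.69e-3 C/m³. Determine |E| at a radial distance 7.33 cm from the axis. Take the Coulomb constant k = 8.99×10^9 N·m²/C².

E = 3.00e6 N/C

Choose a coaxial cylinder of radius r = 7.33 cm (arbitrary length L) as the Gaussian surface (r < R).
λ_enc = ∫₀^r ρ(r')·2πr' dr' = (2πρ₀/R²)·r^4/4 = -1.222e-5 C/m.
By Gauss's law (flux through the curved wall only), E·2πrL = λ_enc L/ε₀.
E = 2k|λ_enc|/r = 2(8.99×10^9)(1.222e-5)/(0.0733) = 3.00e6 N/C.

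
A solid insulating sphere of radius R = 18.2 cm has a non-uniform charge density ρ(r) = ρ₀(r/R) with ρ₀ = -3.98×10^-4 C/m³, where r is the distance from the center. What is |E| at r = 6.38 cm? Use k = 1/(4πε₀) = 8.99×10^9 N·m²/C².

Take a concentric spherical Gaussian surface of radius r = 6.38 cm (r < R).
Q_enc = ∫₀^r ρ(r')·4πr'² dr' = (4πρ₀/R) ∫₀^r r'^3 dr' = 4πρ₀ r^4/(4·R) = -1.138e-7 C.
By Gauss's law, ∮E·dA = E·4πr² = Q_enc/ε₀.
E = k|Q_enc|/r² = (8.99×10^9)(1.138e-7)/(0.0638)² = 2.51×10^5 N/C.

E = 2.51×10^5 N/C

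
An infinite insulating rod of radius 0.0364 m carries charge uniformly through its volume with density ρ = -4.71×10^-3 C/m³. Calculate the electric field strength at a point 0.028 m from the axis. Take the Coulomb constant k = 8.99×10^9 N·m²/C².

|E| ≈ 7.45×10^6 V/m

Take a coaxial cylindrical Gaussian surface of radius r = 0.028 m and length L (r < R).
Charge inside radius r per length L is ρ·πr²·L, so λ_enc = ρπr² = -1.16e-5 C/m.
Since E is radial and uniform over the curved surface, Φ = E·2πrL = Q_enc/ε₀ = λ_enc L/ε₀.
E = 2k|λ_enc|/r = 2(8.99×10^9)(1.16×10^-5)/(0.028) = 7.45×10^6 N/C.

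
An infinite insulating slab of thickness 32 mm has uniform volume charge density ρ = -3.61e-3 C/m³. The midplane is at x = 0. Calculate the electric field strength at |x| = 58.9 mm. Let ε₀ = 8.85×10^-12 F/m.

The point |x| = 58.9 mm lies outside the slab (half-thickness 0.016 m). A symmetric pillbox spanning the full slab encloses Q_enc = ρ·d·A.
Flux = 2EA ⇒ E = |ρ|d/(2ε₀), independent of distance outside.
E = (3.61e-3)(0.032)/(2·8.85×10^-12) = 6.53e6 N/C.

6.53×10^6 V/m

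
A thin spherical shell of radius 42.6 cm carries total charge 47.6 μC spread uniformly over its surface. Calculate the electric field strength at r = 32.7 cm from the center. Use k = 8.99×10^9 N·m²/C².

By spherical symmetry E is radial; choose a Gaussian sphere of radius r = 32.7 cm (inside the shell, r < 42.6 cm).
No charge lies within this surface, so Q_enc = 0 and Gauss's law gives E·4πr² = 0 ⇒ E = 0.

E = 0 (no enclosed charge)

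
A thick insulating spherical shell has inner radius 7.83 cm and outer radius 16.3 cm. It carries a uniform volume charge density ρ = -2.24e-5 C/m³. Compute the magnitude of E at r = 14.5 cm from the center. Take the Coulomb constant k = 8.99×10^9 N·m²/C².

By spherical symmetry E is radial; choose a Gaussian sphere of radius r = 14.5 cm (within the shell material, 7.83 cm < r < 16.3 cm).
Enclosed charge is the volume from a to r: Q_enc = (4π/3)ρ(r³ − a³) = -2.41×10^-7 C.
Since E is radial and uniform over the Gaussian sphere, Φ = E·4πr² = Q_enc/ε₀.
E = k|Q_enc|/r² = (8.99×10^9)(2.41×10^-7)/(0.145)² = 1.03e5 N/C.

|E| ≈ 1.03e5 V/m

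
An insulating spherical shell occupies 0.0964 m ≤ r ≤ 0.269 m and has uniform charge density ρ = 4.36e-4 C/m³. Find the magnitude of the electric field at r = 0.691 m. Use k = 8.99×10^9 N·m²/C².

By spherical symmetry E is radial; choose a Gaussian sphere of radius r = 0.691 m (r > 0.269 m, enclosing the whole shell).
Q_enc = ρ·(4π/3)(b³ − a³) = (4.36e-4)·(4π/3)·((0.269)³ − (0.0964)³) = 3.391×10^-5 C.
Applying ∮E·dA = Q_enc/ε₀ with Φ = E(4πr²):
E = k|Q_enc|/r² = (8.99×10^9)(3.391×10^-5)/(0.691)² = 6.39×10^5 N/C.

6.39×10^5 N/C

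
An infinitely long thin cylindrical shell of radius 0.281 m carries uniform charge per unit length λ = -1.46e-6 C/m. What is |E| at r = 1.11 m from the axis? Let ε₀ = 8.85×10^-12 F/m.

Coaxial Gaussian cylinder, radius r = 1.11 m, length L (r > 0.281 m).
The full line charge is enclosed: λ_enc = -1.46e-6 C/m.
By Gauss's law (flux through the curved wall only), E·2πrL = λ_enc L/ε₀.
E = |λ_enc|/(2πε₀r) = (1.46×10^-6)/(2π·8.85×10^-12·1.11) = 2.37×10^4 N/C.

E ≈ 2.37×10^4 V/m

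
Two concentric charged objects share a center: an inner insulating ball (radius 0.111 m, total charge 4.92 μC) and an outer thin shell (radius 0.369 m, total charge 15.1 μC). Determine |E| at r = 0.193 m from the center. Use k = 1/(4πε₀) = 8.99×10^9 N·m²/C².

Symmetry ⇒ E = E(r) r̂. Gaussian sphere of radius r = 0.193 m (between the bodies, 0.111 m < r < 0.369 m).
Only the inner charge is enclosed; the outer shell contributes nothing inside itself. Q_enc = 4.92 μC = 4.92×10^-6 C.
Applying ∮E·dA = Q_enc/ε₀ with Φ = E(4πr²):
E = k|Q_enc|/r² = (8.99×10^9)(4.92×10^-6)/(0.193)² = 1.19×10^6 N/C.

1.19e6 N/C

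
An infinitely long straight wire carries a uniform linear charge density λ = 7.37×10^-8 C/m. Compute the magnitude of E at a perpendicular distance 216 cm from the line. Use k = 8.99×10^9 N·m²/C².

|E| = 613 N/C

By cylindrical symmetry E is radial; use a coaxial Gaussian cylinder of radius 216 cm and length L.
Q_enc = λL, so λ_enc = 7.37e-8 C/m.
Applying ∮E·dA = Q_enc/ε₀ with the end caps contributing no flux:
E = 2k|λ_enc|/r = 2(8.99×10^9)(7.37×10^-8)/(2.16) = 613 N/C.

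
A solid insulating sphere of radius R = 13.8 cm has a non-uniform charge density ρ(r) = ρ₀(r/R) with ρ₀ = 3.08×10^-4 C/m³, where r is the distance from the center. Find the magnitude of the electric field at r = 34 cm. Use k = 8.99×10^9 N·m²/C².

Take a concentric spherical Gaussian surface of radius r = 34 cm (r > R, all charge enclosed).
Q_enc = 4π ∫₀^R ρ₀(r'/R)^1 r'² dr' = 4πρ₀R³/4 = 2.543×10^-6 C.
By Gauss's law, ∮E·dA = E·4πr² = Q_enc/ε₀.
E = k|Q_enc|/r² = (8.99×10^9)(2.543×10^-6)/(0.34)² = 1.98×10^5 N/C.

|E| ≈ 1.98e5 V/m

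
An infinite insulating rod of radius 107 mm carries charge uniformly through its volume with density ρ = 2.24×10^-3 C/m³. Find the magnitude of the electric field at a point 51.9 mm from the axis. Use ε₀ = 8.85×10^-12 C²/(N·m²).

|E| = 6.57×10^6 V/m

Choose a coaxial cylinder of radius r = 51.9 mm (arbitrary length L) as the Gaussian surface (r < R).
Charge inside radius r per length L is ρ·πr²·L, so λ_enc = ρπr² = 1.896×10^-5 C/m.
Gauss's law: E·2πrL = λ_enc L/ε₀.
E = |λ_enc|/(2πε₀r) = (1.896×10^-5)/(2π·8.85×10^-12·0.0519) = 6.57×10^6 N/C.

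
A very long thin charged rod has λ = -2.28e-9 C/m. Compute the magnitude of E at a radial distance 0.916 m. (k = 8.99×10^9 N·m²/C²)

44.8 V/m

Choose a coaxial cylinder of radius r = 0.916 m (arbitrary length L) as the Gaussian surface.
Q_enc = λL, so λ_enc = -2.28×10^-9 C/m.
Gauss's law: E·2πrL = λ_enc L/ε₀.
E = 2k|λ_enc|/r = 2(8.99×10^9)(2.28×10^-9)/(0.916) = 44.8 N/C.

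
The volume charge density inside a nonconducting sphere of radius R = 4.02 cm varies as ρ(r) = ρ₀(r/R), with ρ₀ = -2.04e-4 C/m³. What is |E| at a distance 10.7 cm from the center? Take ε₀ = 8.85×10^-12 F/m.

E = 3.27×10^4 N/C

Use a concentric Gaussian sphere at r = 10.7 cm (r > R, all charge enclosed).
Q_enc = 4π ∫₀^R ρ₀(r'/R)^1 r'² dr' = 4πρ₀R³/4 = -4.163×10^-8 C.
Applying ∮E·dA = Q_enc/ε₀ with Φ = E(4πr²):
E = |Q_enc|/(4πε₀r²) = (4.163×10^-8)/(4π·8.85×10^-12·(0.107)²) = 3.27×10^4 N/C.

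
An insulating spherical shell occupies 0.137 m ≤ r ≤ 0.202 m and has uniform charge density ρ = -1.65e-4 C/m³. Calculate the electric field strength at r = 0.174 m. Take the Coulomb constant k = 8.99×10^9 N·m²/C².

E = 5.53×10^5 V/m

Symmetry ⇒ E = E(r) r̂. Gaussian sphere of radius r = 0.174 m (within the shell material, 0.137 m < r < 0.202 m).
Enclosed charge is the volume from a to r: Q_enc = (4π/3)ρ(r³ − a³) = -1.864e-6 C.
Applying ∮E·dA = Q_enc/ε₀ with Φ = E(4πr²):
E = k|Q_enc|/r² = (8.99×10^9)(1.864×10^-6)/(0.174)² = 5.53e5 N/C.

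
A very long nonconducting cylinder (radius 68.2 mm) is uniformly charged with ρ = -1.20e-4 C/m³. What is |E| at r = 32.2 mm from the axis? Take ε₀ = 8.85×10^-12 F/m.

Choose a coaxial cylinder of radius r = 32.2 mm (arbitrary length L) as the Gaussian surface (r < R).
Charge inside radius r per length L is ρ·πr²·L, so λ_enc = ρπr² = -3.909×10^-7 C/m.
Applying ∮E·dA = Q_enc/ε₀ with the end caps contributing no flux:
E = |λ_enc|/(2πε₀r) = (3.909e-7)/(2π·8.85×10^-12·0.0322) = 2.18×10^5 N/C.

|E| ≈ 2.18e5 N/C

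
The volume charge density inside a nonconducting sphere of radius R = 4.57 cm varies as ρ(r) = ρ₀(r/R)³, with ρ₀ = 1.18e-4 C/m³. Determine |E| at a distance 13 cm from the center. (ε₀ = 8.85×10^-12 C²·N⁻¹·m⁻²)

|E| ≈ 1.26e4 N/C

Symmetry ⇒ E = E(r) r̂. Gaussian sphere of radius r = 13 cm (r > R, all charge enclosed).
Q_enc = 4π ∫₀^R ρ₀(r'/R)^3 r'² dr' = 4πρ₀R³/6 = 2.359e-8 C.
Applying ∮E·dA = Q_enc/ε₀ with Φ = E(4πr²):
E = |Q_enc|/(4πε₀r²) = (2.359×10^-8)/(4π·8.85×10^-12·(0.13)²) = 1.26e4 N/C.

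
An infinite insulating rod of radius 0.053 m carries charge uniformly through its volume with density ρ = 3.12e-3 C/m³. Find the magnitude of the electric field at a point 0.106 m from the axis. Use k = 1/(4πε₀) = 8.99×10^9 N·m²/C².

|E| = 4.67×10^6 N/C

Coaxial Gaussian cylinder, radius r = 0.106 m, length L (r > 0.053 m, full cross-section enclosed).
λ_enc = ρ·πR² = (3.12e-3)π(0.053)² = 2.753×10^-5 C/m.
Since E is radial and uniform over the curved surface, Φ = E·2πrL = Q_enc/ε₀ = λ_enc L/ε₀.
E = 2k|λ_enc|/r = 2(8.99×10^9)(2.753×10^-5)/(0.106) = 4.67×10^6 N/C.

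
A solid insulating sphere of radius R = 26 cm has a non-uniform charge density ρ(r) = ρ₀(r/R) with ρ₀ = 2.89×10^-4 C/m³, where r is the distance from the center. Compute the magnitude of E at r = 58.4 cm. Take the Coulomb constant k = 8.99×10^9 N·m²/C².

Symmetry ⇒ E = E(r) r̂. Gaussian sphere of radius r = 58.4 cm (r > R, all charge enclosed).
Q_enc = 4π ∫₀^R ρ₀(r'/R)^1 r'² dr' = 4πρ₀R³/4 = 1.596×10^-5 C.
Gauss's law: E·4πr² = Q_enc/ε₀.
E = k|Q_enc|/r² = (8.99×10^9)(1.596×10^-5)/(0.584)² = 4.21×10^5 N/C.

E ≈ 4.21×10^5 V/m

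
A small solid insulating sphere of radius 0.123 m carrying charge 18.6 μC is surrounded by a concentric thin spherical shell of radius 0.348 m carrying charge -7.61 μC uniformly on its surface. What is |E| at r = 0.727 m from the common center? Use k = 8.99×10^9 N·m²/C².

Symmetry ⇒ E = E(r) r̂. Gaussian sphere of radius r = 0.727 m (r > 0.348 m, enclosing both).
Q_enc = (18.6 μC) + (-7.61 μC) = 1.099×10^-5 C.
Applying ∮E·dA = Q_enc/ε₀ with Φ = E(4πr²):
E = k|Q_enc|/r² = (8.99×10^9)(1.099×10^-5)/(0.727)² = 1.87×10^5 N/C.

E = 1.87×10^5 N/C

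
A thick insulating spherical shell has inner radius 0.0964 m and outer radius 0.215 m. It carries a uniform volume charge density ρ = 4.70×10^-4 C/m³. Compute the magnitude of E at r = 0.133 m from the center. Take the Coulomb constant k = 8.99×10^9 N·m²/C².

1.46×10^6 N/C

Symmetry ⇒ E = E(r) r̂. Gaussian sphere of radius r = 0.133 m (within the shell material, 0.0964 m < r < 0.215 m).
Only the shell between 0.0964 m and r is enclosed: Q_enc = ρ·(4π/3)(r³ − a³) = (4.70×10^-4)·(4π/3)·((0.133)³ − (0.0964)³) = 2.868×10^-6 C.
By Gauss's law, ∮E·dA = E·4πr² = Q_enc/ε₀.
E = k|Q_enc|/r² = (8.99×10^9)(2.868×10^-6)/(0.133)² = 1.46×10^6 N/C.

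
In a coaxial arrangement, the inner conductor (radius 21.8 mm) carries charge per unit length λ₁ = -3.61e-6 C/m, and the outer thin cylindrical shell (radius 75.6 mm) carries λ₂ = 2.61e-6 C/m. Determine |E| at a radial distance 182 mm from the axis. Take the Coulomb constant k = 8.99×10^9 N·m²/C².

By cylindrical symmetry E is radial; use a coaxial Gaussian cylinder of radius 182 mm and length L (r > 75.6 mm, enclosing both).
λ_enc = λ₁ + λ₂ = (-3.61×10^-6) + (2.61×10^-6) = -1.00×10^-6 C/m.
Gauss's law: E·2πrL = λ_enc L/ε₀.
E = 2k|λ_enc|/r = 2(8.99×10^9)(1.00×10^-6)/(0.182) = 9.88e4 N/C.

E = 9.88×10^4 N/C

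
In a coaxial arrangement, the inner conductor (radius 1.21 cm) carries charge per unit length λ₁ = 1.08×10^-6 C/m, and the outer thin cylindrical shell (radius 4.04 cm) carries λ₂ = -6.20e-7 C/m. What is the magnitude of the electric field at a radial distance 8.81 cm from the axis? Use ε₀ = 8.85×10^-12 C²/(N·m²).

Coaxial Gaussian cylinder, radius r = 8.81 cm, length L (r > 4.04 cm, enclosing both).
λ_enc = λ₁ + λ₂ = (1.08×10^-6) + (-6.20e-7) = 4.60×10^-7 C/m.
Since E is radial and uniform over the curved surface, Φ = E·2πrL = Q_enc/ε₀ = λ_enc L/ε₀.
E = |λ_enc|/(2πε₀r) = (4.60×10^-7)/(2π·8.85×10^-12·0.0881) = 9.39×10^4 N/C.

|E| = 9.39×10^4 N/C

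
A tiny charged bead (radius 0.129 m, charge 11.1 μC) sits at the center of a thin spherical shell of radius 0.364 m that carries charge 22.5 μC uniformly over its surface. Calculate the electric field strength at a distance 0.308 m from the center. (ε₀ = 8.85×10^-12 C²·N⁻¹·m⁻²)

By spherical symmetry E is radial; choose a Gaussian sphere of radius r = 0.308 m (between the bodies, 0.129 m < r < 0.364 m).
The shell at 0.364 m lies outside the Gaussian surface, so Q_enc = 11.1 μC = 1.11×10^-5 C.
Since E is radial and uniform over the Gaussian sphere, Φ = E·4πr² = Q_enc/ε₀.
E = |Q_enc|/(4πε₀r²) = (1.11e-5)/(4π·8.85×10^-12·(0.308)²) = 1.05×10^6 N/C.

E ≈ 1.05×10^6 V/m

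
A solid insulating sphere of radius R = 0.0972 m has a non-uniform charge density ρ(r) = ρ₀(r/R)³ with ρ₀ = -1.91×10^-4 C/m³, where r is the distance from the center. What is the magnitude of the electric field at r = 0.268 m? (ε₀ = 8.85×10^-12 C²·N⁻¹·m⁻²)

E ≈ 4.60×10^4 V/m

Take a concentric spherical Gaussian surface of radius r = 0.268 m (r > R, all charge enclosed).
Q_enc = 4π ∫₀^R ρ₀(r'/R)^3 r'² dr' = 4πρ₀R³/6 = -3.674e-7 C.
By Gauss's law, ∮E·dA = E·4πr² = Q_enc/ε₀.
E = |Q_enc|/(4πε₀r²) = (3.674×10^-7)/(4π·8.85×10^-12·(0.268)²) = 4.60e4 N/C.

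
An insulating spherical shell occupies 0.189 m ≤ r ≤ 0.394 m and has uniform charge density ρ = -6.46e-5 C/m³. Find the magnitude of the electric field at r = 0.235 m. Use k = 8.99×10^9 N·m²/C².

Use a concentric Gaussian sphere at r = 0.235 m (within the shell material, 0.189 m < r < 0.394 m).
Enclosed charge is the volume from a to r: Q_enc = (4π/3)ρ(r³ − a³) = -1.685×10^-6 C.
Gauss's law: E·4πr² = Q_enc/ε₀.
E = k|Q_enc|/r² = (8.99×10^9)(1.685×10^-6)/(0.235)² = 2.74e5 N/C.

2.74×10^5 N/C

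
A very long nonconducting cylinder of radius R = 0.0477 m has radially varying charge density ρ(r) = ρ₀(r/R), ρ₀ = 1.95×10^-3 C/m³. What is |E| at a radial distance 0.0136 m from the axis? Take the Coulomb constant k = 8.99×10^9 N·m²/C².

E = 2.85×10^5 N/C

By cylindrical symmetry E is radial; use a coaxial Gaussian cylinder of radius 0.0136 m and length L (r < R).
Integrating ρ over the cross-section to radius r: λ_enc = (2πρ₀/R) ∫₀^r r'^2 dr' = 2πρ₀ r^3/(3·R) = 2.154e-7 C/m.
Since E is radial and uniform over the curved surface, Φ = E·2πrL = Q_enc/ε₀ = λ_enc L/ε₀.
E = 2k|λ_enc|/r = 2(8.99×10^9)(2.154e-7)/(0.0136) = 2.85e5 N/C.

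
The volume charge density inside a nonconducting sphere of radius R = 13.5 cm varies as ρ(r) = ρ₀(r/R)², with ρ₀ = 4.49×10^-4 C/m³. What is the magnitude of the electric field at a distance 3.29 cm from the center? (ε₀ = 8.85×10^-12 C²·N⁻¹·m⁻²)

|E| ≈ 1.98×10^4 V/m

Take a concentric spherical Gaussian surface of radius r = 3.29 cm (r < R).
Integrate the density: Q_enc = 4π ∫₀^r ρ₀(r'/R)^2 r'² dr' = 4πρ₀ r^5/(5·R²) = 2.387e-9 C.
Since E is radial and uniform over the Gaussian sphere, Φ = E·4πr² = Q_enc/ε₀.
E = |Q_enc|/(4πε₀r²) = (2.387×10^-9)/(4π·8.85×10^-12·(0.0329)²) = 1.98e4 N/C.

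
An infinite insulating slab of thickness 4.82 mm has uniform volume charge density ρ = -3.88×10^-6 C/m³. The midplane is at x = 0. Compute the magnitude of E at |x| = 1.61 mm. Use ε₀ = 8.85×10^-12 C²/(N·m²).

By symmetry E is perpendicular to the slab. A Gaussian pillbox from −1.61 mm to +1.61 mm (face area A) lies entirely within the slab.
Q_enc = ρ·(2x)·A and flux = 2EA, so 2EA = 2ρxA/ε₀ ⇒ E = |ρ|x/ε₀.
E = (3.88×10^-6)(0.00161)/(8.85×10^-12) = 706 N/C.

|E| = 706 N/C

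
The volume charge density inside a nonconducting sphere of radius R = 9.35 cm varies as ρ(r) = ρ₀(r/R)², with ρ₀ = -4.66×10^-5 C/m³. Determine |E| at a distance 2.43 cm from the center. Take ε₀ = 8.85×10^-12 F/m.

Symmetry ⇒ E = E(r) r̂. Gaussian sphere of radius r = 2.43 cm (r < R).
Integrate the density: Q_enc = 4π ∫₀^r ρ₀(r'/R)^2 r'² dr' = 4πρ₀ r^5/(5·R²) = -1.135e-10 C.
Since E is radial and uniform over the Gaussian sphere, Φ = E·4πr² = Q_enc/ε₀.
E = |Q_enc|/(4πε₀r²) = (1.135×10^-10)/(4π·8.85×10^-12·(0.0243)²) = 1.73e3 N/C.

E ≈ 1.73e3 V/m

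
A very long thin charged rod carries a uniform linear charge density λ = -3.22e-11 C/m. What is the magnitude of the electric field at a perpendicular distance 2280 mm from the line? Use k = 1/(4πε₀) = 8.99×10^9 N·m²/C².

Choose a coaxial cylinder of radius r = 2280 mm (arbitrary length L) as the Gaussian surface.
Q_enc = λL, so λ_enc = -3.22×10^-11 C/m.
Since E is radial and uniform over the curved surface, Φ = E·2πrL = Q_enc/ε₀ = λ_enc L/ε₀.
E = 2k|λ_enc|/r = 2(8.99×10^9)(3.22×10^-11)/(2.28) = 0.254 N/C.

|E| = 0.254 V/m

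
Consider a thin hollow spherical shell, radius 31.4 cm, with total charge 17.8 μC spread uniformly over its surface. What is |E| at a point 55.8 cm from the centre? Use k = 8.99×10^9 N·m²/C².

|E| = 5.14×10^5 V/m

By spherical symmetry E is radial; choose a Gaussian sphere of radius r = 55.8 cm (r > 31.4 cm).
The entire shell is enclosed: Q_enc = 1.78e-5 C.
Since E is radial and uniform over the Gaussian sphere, Φ = E·4πr² = Q_enc/ε₀.
E = k|Q_enc|/r² = (8.99×10^9)(1.78×10^-5)/(0.558)² = 5.14e5 N/C.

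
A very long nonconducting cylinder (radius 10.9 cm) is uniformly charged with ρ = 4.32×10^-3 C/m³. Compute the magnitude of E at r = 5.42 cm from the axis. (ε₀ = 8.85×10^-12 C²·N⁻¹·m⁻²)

Take a coaxial cylindrical Gaussian surface of radius r = 5.42 cm and length L (r < R).
Enclosed charge per unit length: λ_enc = ρ·πr² = (4.32×10^-3)π(0.0542)² = 3.987×10^-5 C/m.
Since E is radial and uniform over the curved surface, Φ = E·2πrL = Q_enc/ε₀ = λ_enc L/ε₀.
E = |λ_enc|/(2πε₀r) = (3.987×10^-5)/(2π·8.85×10^-12·0.0542) = 1.32×10^7 N/C.

E = 1.32e7 N/C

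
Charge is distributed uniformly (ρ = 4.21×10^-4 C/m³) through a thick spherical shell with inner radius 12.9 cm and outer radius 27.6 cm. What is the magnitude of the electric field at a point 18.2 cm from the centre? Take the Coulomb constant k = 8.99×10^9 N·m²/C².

By spherical symmetry E is radial; choose a Gaussian sphere of radius r = 18.2 cm (within the shell material, 12.9 cm < r < 27.6 cm).
Enclosed charge is the volume from a to r: Q_enc = (4π/3)ρ(r³ − a³) = 6.846e-6 C.
By Gauss's law, ∮E·dA = E·4πr² = Q_enc/ε₀.
E = k|Q_enc|/r² = (8.99×10^9)(6.846e-6)/(0.182)² = 1.86×10^6 N/C.

|E| = 1.86×10^6 N/C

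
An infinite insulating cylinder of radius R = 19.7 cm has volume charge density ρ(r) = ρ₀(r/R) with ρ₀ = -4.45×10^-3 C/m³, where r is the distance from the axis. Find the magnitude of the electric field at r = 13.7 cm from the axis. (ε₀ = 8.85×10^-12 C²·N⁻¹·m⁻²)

Take a coaxial cylindrical Gaussian surface of radius r = 13.7 cm and length L (r < R).
λ_enc = ∫₀^r ρ(r')·2πr' dr' = (2πρ₀/R)·r^3/3 = -1.217e-4 C/m.
Gauss's law: E·2πrL = λ_enc L/ε₀.
E = |λ_enc|/(2πε₀r) = (1.217×10^-4)/(2π·8.85×10^-12·0.137) = 1.60×10^7 N/C.

|E| = 1.60×10^7 N/C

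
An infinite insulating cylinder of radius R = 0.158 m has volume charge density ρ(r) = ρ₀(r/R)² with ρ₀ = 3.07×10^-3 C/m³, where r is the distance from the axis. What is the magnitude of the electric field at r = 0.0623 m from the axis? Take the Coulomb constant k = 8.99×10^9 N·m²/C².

Choose a coaxial cylinder of radius r = 0.0623 m (arbitrary length L) as the Gaussian surface (r < R).
λ_enc = ∫₀^r ρ(r')·2πr' dr' = (2πρ₀/R²)·r^4/4 = 2.91×10^-6 C/m.
Applying ∮E·dA = Q_enc/ε₀ with the end caps contributing no flux:
E = 2k|λ_enc|/r = 2(8.99×10^9)(2.91×10^-6)/(0.0623) = 8.40×10^5 N/C.

E = 8.40×10^5 N/C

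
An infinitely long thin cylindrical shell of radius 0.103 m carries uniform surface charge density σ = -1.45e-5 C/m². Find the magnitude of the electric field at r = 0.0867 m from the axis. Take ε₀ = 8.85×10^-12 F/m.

Take a coaxial cylindrical Gaussian surface of radius r = 0.0867 m and length L (r < 0.103 m, inside the shell).
All the surface charge lies outside this cylinder: Q_enc = 0, hence E = 0.

E = 0 (no enclosed charge)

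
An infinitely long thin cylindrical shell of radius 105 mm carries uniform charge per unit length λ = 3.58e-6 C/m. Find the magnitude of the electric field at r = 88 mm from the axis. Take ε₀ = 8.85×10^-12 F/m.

|E| = 0 N/C

Coaxial Gaussian cylinder, radius r = 88 mm, length L (r < 105 mm, inside the shell).
No charge is enclosed, so Gauss's law gives E·2πrL = 0 ⇒ E = 0.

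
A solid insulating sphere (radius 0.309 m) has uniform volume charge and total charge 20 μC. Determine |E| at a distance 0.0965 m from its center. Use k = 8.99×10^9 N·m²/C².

|E| = 5.88e5 N/C

Take a concentric spherical Gaussian surface of radius r = 0.0965 m (r < R).
Only the charge within r is enclosed: Q_enc = Q·(r/R)³ = (20 μC)·(0.0965 m/0.309 m)³ = 6.092e-7 C.
Since E is radial and uniform over the Gaussian sphere, Φ = E·4πr² = Q_enc/ε₀.
E = k|Q_enc|/r² = (8.99×10^9)(6.092×10^-7)/(0.0965)² = 5.88×10^5 N/C.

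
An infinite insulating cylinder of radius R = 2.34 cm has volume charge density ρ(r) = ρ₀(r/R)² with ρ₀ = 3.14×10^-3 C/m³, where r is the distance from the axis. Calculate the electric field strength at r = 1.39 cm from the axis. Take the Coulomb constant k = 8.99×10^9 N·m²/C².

Coaxial Gaussian cylinder, radius r = 1.39 cm, length L (r < R).
λ_enc = ∫₀^r ρ(r')·2πr' dr' = (2πρ₀/R²)·r^4/4 = 3.363×10^-7 C/m.
Since E is radial and uniform over the curved surface, Φ = E·2πrL = Q_enc/ε₀ = λ_enc L/ε₀.
E = 2k|λ_enc|/r = 2(8.99×10^9)(3.363×10^-7)/(0.0139) = 4.35×10^5 N/C.

|E| ≈ 4.35e5 N/C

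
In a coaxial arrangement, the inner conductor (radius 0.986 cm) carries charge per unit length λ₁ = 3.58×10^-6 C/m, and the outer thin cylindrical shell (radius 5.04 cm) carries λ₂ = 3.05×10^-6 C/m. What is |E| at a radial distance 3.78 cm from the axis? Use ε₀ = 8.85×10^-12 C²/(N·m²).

|E| ≈ 1.70×10^6 N/C

By cylindrical symmetry E is radial; use a coaxial Gaussian cylinder of radius 3.78 cm and length L (between the conductors, 0.986 cm < r < 5.04 cm).
The shell at 5.04 cm lies outside the Gaussian surface, so λ_enc = λ₁ = 3.58e-6 C/m.
Applying ∮E·dA = Q_enc/ε₀ with the end caps contributing no flux:
E = |λ_enc|/(2πε₀r) = (3.58e-6)/(2π·8.85×10^-12·0.0378) = 1.70e6 N/C.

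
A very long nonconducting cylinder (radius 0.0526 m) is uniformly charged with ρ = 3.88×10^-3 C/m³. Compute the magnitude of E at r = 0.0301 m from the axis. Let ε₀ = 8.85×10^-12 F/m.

6.60e6 N/C

By cylindrical symmetry E is radial; use a coaxial Gaussian cylinder of radius 0.0301 m and length L (r < R).
Charge inside radius r per length L is ρ·πr²·L, so λ_enc = ρπr² = 1.104×10^-5 C/m.
By Gauss's law (flux through the curved wall only), E·2πrL = λ_enc L/ε₀.
E = |λ_enc|/(2πε₀r) = (1.104×10^-5)/(2π·8.85×10^-12·0.0301) = 6.60e6 N/C.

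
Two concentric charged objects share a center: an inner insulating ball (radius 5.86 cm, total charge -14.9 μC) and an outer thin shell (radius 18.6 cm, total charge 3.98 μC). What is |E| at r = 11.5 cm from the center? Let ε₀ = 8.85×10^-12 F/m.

By spherical symmetry E is radial; choose a Gaussian sphere of radius r = 11.5 cm (between the bodies, 5.86 cm < r < 18.6 cm).
Only the inner charge is enclosed; the outer shell contributes nothing inside itself. Q_enc = -14.9 μC = -1.49×10^-5 C.
By Gauss's law, ∮E·dA = E·4πr² = Q_enc/ε₀.
E = |Q_enc|/(4πε₀r²) = (1.49×10^-5)/(4π·8.85×10^-12·(0.115)²) = 1.01×10^7 N/C.

1.01×10^7 N/C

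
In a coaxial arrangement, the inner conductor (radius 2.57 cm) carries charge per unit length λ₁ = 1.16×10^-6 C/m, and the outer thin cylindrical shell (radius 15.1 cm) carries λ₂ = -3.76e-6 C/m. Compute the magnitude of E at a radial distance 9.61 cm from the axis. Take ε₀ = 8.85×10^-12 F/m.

Coaxial Gaussian cylinder, radius r = 9.61 cm, length L (between the conductors, 2.57 cm < r < 15.1 cm).
Only the inner wire is enclosed; the outer shell contributes nothing inside itself. λ_enc = λ₁ = 1.16×10^-6 C/m.
By Gauss's law (flux through the curved wall only), E·2πrL = λ_enc L/ε₀.
E = |λ_enc|/(2πε₀r) = (1.16×10^-6)/(2π·8.85×10^-12·0.0961) = 2.17e5 N/C.

E = 2.17e5 N/C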